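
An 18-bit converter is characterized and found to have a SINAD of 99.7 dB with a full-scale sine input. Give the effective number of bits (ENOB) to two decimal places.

ENOB = (SINAD − 1.76) / 6.02 = (99.7 − 1.76)/6.02 = 16.269.

16.27 bits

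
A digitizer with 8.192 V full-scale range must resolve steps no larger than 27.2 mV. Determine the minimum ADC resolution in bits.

Number of steps required ≥ 8.192 V / 27.2 mV = 301.18.
Need 2^N ≥ 301.18; 2^8 = 256, 2^9 = 512.
Minimum N = 9.

9 bits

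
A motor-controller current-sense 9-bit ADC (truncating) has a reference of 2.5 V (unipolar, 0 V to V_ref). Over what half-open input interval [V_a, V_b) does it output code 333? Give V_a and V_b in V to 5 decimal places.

[1.62598 V, 1.63086 V)

LSB = 2.5/2^9 = 4.883 mV.
V_a = V_low + 333·LSB = 1.62598 V; V_b = V_low + 334·LSB = 1.63086 V.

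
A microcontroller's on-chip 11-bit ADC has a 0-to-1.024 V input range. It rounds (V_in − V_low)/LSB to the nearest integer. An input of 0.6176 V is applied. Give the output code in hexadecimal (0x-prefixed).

code 0x4D3 (decimal 1235)

LSB = 1.024 V / 2048 = 0.500 mV.
(0.6176 − 0) / 0.0005 = 1235.200 LSBs.
round(1235.200) = 1235.
In hexadecimal (0x-prefixed): 0x4D3.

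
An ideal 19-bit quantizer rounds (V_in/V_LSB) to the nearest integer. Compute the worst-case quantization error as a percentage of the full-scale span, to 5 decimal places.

Rounding → worst-case error = ½ LSB = V_FS/2^20, so 100/1048576 = 9.53674e-05 % of full scale.

0.00010 %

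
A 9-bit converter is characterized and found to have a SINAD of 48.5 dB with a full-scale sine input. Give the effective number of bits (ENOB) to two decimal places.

7.76 bits

ENOB = (SINAD − 1.76) / 6.02 = (48.5 − 1.76)/6.02 = 7.764.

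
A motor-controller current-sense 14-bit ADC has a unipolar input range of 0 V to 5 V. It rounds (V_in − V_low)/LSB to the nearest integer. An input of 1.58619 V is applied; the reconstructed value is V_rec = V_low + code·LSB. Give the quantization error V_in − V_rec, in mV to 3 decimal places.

Step size: 5 V ÷ 2^14 = 305.18 µV.
(1.58619 − 0)/0.000305176 = 5197.6274; round gives code 5198.
Reconstructed: 1.5863037 V.
Error = 1.58619 − 1.5863037 = -0.000113711 V = -0.114 mV.

-0.114 mV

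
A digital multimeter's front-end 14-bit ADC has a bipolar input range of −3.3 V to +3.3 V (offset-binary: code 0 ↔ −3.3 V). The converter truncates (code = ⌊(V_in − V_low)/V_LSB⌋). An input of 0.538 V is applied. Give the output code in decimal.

code 9527

LSB = 6.6 V / 16384 = 402.83 µV.
(0.538 − (−3.3)) / 0.000402832 = 9527.544 LSBs.
So the output code is 9527.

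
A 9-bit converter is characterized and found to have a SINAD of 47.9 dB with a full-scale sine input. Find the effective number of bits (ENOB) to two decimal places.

ENOB = (SINAD − 1.76) / 6.02 = (47.9 − 1.76)/6.02 = 7.664.

7.66 bits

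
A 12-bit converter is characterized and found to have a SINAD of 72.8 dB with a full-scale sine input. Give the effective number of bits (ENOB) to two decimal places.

11.80 bits

ENOB = (SINAD − 1.76) / 6.02 = (72.8 − 1.76)/6.02 = 11.801.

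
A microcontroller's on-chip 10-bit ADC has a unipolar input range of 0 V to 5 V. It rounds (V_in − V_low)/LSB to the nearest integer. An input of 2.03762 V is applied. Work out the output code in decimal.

code 417

With 1024 levels over 5 V, one step is 4.883 mV.
(2.03762 − 0) / 0.00488281 = 417.305 LSBs.
So the output code is 417.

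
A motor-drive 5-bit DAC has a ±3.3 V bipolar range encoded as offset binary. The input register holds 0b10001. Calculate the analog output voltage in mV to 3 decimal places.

LSB = 6.6 V / 2^5 = 206.250 mV.
Code 0b10001 = 17 decimal.
V_out = (−3.3) + 17 × 0.20625 V = 0.20625 V.
= 206.250 mV.

206.250 mV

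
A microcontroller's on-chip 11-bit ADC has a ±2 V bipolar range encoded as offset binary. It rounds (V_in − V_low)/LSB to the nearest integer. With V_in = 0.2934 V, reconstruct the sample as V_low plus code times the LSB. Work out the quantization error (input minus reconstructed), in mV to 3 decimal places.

LSB = 4/2^11 = 1.953 mV.
Scaled input = 1174.2208 LSBs, so code = 1174.
Code 1174 maps back to (−2) + 1174×0.00195312 V = 0.29296875 V.
V_in − V_rec = 0.00043125 V = 0.431 mV.

0.431 mV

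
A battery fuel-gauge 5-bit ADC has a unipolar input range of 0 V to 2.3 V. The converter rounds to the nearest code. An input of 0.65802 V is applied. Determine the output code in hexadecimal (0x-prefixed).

code 0x9 (decimal 9)

With 32 levels over 2.3 V, one step is 71.875 mV.
(0.65802 − 0) / 0.071875 = 9.155 LSBs.
Round → code 9.
In hexadecimal (0x-prefixed): 0x9.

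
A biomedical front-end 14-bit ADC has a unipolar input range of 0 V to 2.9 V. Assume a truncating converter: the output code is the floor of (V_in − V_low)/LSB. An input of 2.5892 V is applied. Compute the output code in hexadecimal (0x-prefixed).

LSB = 2.9 V / 16384 = 177.00 µV.
(2.5892 − 0) / 0.000177002 = 14628.087 LSBs.
⌊·⌋(14628.087) = 14628.
In hexadecimal (0x-prefixed): 0x3924.

code 0x3924 (decimal 14628)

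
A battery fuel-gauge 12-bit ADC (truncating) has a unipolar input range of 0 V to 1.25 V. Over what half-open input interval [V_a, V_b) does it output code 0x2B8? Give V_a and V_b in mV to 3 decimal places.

[212.402 mV, 212.708 mV)

LSB = 1.25/2^12 = 305.18 µV.
Code 0x2B8 = 696 decimal.
V_a = V_low + 696·LSB = 0.212402 V; V_b = V_low + 697·LSB = 0.212708 V.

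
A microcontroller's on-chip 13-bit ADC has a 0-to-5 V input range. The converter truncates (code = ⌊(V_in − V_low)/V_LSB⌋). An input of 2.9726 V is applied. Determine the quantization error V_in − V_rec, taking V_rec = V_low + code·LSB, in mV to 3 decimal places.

LSB = 5/2^13 = 0.610 mV.
(2.9726 − 0)/0.000610352 = 4870.3078; ⌊·⌋ gives code 4870.
Code 4870 maps back to 0 + 4870×0.000610352 V = 2.9724121 V.
Error = 2.9726 − 2.9724121 = 0.000187891 V = 0.188 mV.

0.188 mV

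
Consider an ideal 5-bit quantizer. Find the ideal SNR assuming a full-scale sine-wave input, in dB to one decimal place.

31.9 dB

SNR ≈ 6.02·N + 1.76 dB = 6.02·5 + 1.76 = 31.86 dB.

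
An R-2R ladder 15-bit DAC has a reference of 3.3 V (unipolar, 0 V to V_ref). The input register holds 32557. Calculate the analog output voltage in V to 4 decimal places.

LSB = 3.3 V / 2^15 = 100.71 µV.
V_out = 0 + 32557 × 0.000100708 V = 3.27875 V.

3.2788 V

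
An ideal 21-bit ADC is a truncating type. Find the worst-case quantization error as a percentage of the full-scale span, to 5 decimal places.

Truncating → worst-case error = 1 LSB = V_FS/2^21, so 100/2097152 = 4.76837e-05 % of full scale.

0.00005 %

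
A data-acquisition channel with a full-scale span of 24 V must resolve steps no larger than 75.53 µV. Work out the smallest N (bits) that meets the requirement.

Number of steps required ≥ 24 V / 75.53 µV = 317754.53.
Need 2^N ≥ 317754.53; 2^18 = 262144, 2^19 = 524288.
Minimum N = 19.

19 bits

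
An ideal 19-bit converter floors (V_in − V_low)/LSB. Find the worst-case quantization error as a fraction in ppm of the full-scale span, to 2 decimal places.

1.91 ppm

Truncating → worst-case error = 1 LSB = V_FS/2^19, so 1e+06/524288 = 1.90735 ppm of full scale.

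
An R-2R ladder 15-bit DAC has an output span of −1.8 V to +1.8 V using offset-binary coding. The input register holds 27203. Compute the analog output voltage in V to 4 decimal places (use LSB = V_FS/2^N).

LSB = 3.6 V / 2^15 = 109.86 µV.
V_out = (−1.8) + 27203 × 0.000109863 V = 1.18861 V.

1.1886 V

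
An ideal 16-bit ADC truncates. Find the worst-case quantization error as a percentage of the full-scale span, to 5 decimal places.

Truncating → worst-case error = 1 LSB = V_FS/2^16, so 100/65536 = 0.00152588 % of full scale.

0.00153 %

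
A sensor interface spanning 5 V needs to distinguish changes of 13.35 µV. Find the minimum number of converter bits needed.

Number of steps required ≥ 5 V / 13.35 µV = 374531.84.
Need 2^N ≥ 374531.84; 2^18 = 262144, 2^19 = 524288.
Minimum N = 19.

19 bits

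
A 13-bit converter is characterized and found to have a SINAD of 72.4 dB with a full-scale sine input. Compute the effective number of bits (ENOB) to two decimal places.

ENOB = (SINAD − 1.76) / 6.02 = (72.4 − 1.76)/6.02 = 11.734.

11.73 bits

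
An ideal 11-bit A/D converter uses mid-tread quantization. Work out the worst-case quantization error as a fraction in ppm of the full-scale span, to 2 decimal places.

Rounding → worst-case error = ½ LSB = V_FS/2^12, so 1e+06/4096 = 244.141 ppm of full scale.

244.14 ppm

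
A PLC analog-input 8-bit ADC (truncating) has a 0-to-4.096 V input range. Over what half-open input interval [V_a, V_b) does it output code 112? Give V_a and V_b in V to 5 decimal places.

[1.79200 V, 1.80800 V)

LSB = 4.096/2^8 = 16.000 mV.
V_a = V_low + 112·LSB = 1.792 V; V_b = V_low + 113·LSB = 1.808 V.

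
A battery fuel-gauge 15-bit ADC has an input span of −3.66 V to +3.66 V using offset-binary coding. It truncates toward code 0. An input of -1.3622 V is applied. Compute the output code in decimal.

code 10286

Full-scale span = 7.32 V; LSB = 7.32/2^15 = 223.39 µV.
Input sits at 10286.108 steps above V_low.
Floor → code 10286.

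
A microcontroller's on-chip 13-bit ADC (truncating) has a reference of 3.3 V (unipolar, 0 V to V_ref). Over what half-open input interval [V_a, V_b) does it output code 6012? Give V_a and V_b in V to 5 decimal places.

[2.42183 V, 2.42223 V)

LSB = 3.3/2^13 = 402.83 µV.
V_a = V_low + 6012·LSB = 2.42183 V; V_b = V_low + 6013·LSB = 2.42223 V.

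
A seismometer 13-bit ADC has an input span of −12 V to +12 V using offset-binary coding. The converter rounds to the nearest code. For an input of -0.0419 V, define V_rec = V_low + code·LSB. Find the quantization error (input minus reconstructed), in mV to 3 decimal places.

-0.884 mV

Step size: 24 V ÷ 2^13 = 2.930 mV.
(V_in − V_low)/LSB = (-0.0419 − (−12))/0.00292969 = 4081.6981 → code 4082 (round).
Reconstructed: -0.041015625 V.
V_in − V_rec = -0.000884375 V = -0.884 mV.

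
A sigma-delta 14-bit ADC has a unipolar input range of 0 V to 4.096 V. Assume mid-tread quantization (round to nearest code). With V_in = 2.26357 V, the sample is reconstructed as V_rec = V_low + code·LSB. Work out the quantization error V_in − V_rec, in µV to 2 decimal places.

70.00 µV

Step size: 4.096 V ÷ 2^14 = 250.00 µV.
Scaled input = 9054.2800 LSBs, so code = 9054.
Reconstructed: 2.2635 V.
Error = 2.26357 − 2.2635 = 7e-05 V = 70.00 µV.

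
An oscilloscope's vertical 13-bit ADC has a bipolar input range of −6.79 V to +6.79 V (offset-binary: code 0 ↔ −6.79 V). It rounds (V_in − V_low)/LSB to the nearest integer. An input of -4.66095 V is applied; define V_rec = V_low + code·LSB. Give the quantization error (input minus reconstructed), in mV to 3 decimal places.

Step size: 13.58 V ÷ 2^13 = 1.658 mV.
(V_in − V_low)/LSB = (-4.66095 − (−6.79))/0.00165771 = 1284.3282 → code 1284 (round).
V_rec = (−6.79) + 1284·0.00165771 = -4.6614941 V.
V_in − V_rec = 0.000544141 V = 0.544 mV.

0.544 mV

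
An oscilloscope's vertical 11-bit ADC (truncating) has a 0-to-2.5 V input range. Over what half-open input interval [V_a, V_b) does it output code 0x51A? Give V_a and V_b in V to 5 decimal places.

LSB = 2.5/2^11 = 1.221 mV.
Code 0x51A = 1306 decimal.
V_a = V_low + 1306·LSB = 1.59424 V; V_b = V_low + 1307·LSB = 1.59546 V.

[1.59424 V, 1.59546 V)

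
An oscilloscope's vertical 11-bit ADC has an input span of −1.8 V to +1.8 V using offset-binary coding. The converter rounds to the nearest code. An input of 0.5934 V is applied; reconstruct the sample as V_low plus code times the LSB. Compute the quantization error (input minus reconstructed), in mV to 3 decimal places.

-0.741 mV

One LSB is 3.6 V / 2048 = 1.758 mV.
Scaled input = 1361.5787 LSBs, so code = 1362.
V_rec = (−1.8) + 1362·0.00175781 = 0.59414062 V.
V_in − V_rec = -0.000740625 V = -0.741 mV.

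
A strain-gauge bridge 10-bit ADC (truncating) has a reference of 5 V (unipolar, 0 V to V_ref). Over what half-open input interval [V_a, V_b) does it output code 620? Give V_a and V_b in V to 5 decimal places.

LSB = 5/2^10 = 4.883 mV.
V_a = V_low + 620·LSB = 3.02734 V; V_b = V_low + 621·LSB = 3.03223 V.

[3.02734 V, 3.03223 V)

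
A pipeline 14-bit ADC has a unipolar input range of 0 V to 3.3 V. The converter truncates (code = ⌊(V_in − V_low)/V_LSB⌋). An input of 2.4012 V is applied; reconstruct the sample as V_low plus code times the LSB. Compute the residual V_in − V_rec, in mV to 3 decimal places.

0.120 mV

Step size: 3.3 V ÷ 2^14 = 201.42 µV.
Scaled input = 11921.5942 LSBs, so code = 11921.
Code 11921 maps back to 0 + 11921×0.000201416 V = 2.4010803 V.
Error = 2.4012 − 2.4010803 = 0.000119678 V = 0.120 mV.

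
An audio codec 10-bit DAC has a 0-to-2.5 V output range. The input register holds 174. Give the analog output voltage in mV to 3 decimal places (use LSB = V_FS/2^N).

LSB = 2.5 V / 2^10 = 2.441 mV.
V_out = 0 + 174 × 0.00244141 V = 0.424805 V.
= 424.805 mV.

424.805 mV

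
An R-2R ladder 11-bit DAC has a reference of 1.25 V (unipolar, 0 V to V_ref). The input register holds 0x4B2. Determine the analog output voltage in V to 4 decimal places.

0.7336 V

LSB = 1.25 V / 2^11 = 0.610 mV.
Code 0x4B2 = 1202 decimal.
V_out = 0 + 1202 × 0.000610352 V = 0.733643 V.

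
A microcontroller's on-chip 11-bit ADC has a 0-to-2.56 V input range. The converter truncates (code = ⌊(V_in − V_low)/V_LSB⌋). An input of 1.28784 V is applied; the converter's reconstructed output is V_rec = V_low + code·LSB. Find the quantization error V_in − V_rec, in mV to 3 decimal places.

Step size: 2.56 V ÷ 2^11 = 1.250 mV.
(1.28784 − 0)/0.00125 = 1030.2720; ⌊·⌋ gives code 1030.
V_rec = 0 + 1030·0.00125 = 1.2875 V.
Error = 1.28784 − 1.2875 = 0.00034 V = 0.340 mV.

0.340 mV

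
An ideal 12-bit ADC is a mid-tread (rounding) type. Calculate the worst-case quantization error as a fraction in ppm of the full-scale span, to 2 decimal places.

122.07 ppm

Rounding → worst-case error = ½ LSB = V_FS/2^13, so 1e+06/8192 = 122.07 ppm of full scale.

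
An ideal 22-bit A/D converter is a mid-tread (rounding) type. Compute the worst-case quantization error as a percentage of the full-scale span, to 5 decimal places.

Rounding → worst-case error = ½ LSB = V_FS/2^23, so 100/8388608 = 1.19209e-05 % of full scale.

0.00001 %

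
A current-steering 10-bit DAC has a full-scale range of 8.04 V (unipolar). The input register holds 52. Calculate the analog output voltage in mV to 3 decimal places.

LSB = 8.04 V / 2^10 = 7.852 mV.
V_out = 0 + 52 × 0.00785156 V = 0.408281 V.
= 408.281 mV.

408.281 mV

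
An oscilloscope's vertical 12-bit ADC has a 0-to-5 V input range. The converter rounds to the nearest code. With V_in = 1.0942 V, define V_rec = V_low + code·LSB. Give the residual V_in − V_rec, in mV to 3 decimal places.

Step size: 5 V ÷ 2^12 = 1.221 mV.
(V_in − V_low)/LSB = (1.0942 − 0)/0.0012207 = 896.3686 → code 896 (round).
V_rec = 0 + 896·0.0012207 = 1.09375 V.
Error = 1.0942 − 1.09375 = 0.00045 V = 0.450 mV.

0.450 mV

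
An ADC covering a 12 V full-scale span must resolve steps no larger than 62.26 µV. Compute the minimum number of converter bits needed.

18 bits

Number of steps required ≥ 12 V / 62.26 µV = 192740.12.
Need 2^N ≥ 192740.12; 2^17 = 131072, 2^18 = 262144.
Minimum N = 18.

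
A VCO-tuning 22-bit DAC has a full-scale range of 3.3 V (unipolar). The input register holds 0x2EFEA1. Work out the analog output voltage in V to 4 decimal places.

LSB = 3.3 V / 2^22 = 0.79 µV.
Code 0x2EFEA1 = 3079841 decimal.
V_out = 0 + 3079841 × 7.86781e-07 V = 2.42316 V.

2.4232 V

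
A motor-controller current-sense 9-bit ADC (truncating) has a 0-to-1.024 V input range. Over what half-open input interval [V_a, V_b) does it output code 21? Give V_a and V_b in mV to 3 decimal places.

LSB = 1.024/2^9 = 2.000 mV.
V_a = V_low + 21·LSB = 0.042 V; V_b = V_low + 22·LSB = 0.044 V.

[42.000 mV, 44.000 mV)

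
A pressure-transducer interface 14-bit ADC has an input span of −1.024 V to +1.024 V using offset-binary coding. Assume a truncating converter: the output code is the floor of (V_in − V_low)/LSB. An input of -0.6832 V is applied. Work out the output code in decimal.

code 2726

LSB = 2.048 V / 16384 = 125.00 µV.
Input sits at 2726.400 steps above V_low.
⌊·⌋(2726.400) = 2726.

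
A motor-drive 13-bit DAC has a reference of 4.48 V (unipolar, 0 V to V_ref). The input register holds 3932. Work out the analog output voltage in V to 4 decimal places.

LSB = 4.48 V / 2^13 = 0.547 mV.
V_out = 0 + 3932 × 0.000546875 V = 2.15031 V.

2.1503 V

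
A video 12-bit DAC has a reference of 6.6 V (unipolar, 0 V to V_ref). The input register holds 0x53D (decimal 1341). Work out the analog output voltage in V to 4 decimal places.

2.1608 V

LSB = 6.6 V / 2^12 = 1.611 mV.
Code 0x53D = 1341 decimal.
V_out = 0 + 1341 × 0.00161133 V = 2.16079 V.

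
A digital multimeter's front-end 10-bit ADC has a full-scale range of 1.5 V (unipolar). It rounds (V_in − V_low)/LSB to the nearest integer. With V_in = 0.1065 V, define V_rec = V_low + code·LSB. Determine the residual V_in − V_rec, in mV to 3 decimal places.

-0.434 mV

Step size: 1.5 V ÷ 2^10 = 1.465 mV.
Scaled input = 72.7040 LSBs, so code = 73.
V_rec = 0 + 73·0.00146484 = 0.10693359 V.
Difference: -0.000433594 V → -0.434 mV.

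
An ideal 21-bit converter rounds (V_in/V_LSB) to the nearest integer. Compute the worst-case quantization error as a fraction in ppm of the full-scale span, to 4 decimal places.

0.2384 ppm

Rounding → worst-case error = ½ LSB = V_FS/2^22, so 1e+06/4194304 = 0.238419 ppm of full scale.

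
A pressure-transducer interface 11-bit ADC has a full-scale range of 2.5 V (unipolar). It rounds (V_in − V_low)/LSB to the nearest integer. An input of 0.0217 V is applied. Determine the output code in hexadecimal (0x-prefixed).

LSB = 2.5 V / 2048 = 1.221 mV.
(0.0217 − 0) / 0.0012207 = 17.777 LSBs.
round(17.777) = 18.
In hexadecimal (0x-prefixed): 0x12.

code 0x12 (decimal 18)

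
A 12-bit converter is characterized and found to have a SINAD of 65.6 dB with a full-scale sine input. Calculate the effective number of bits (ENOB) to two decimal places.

ENOB = (SINAD − 1.76) / 6.02 = (65.6 − 1.76)/6.02 = 10.605.

10.60 bits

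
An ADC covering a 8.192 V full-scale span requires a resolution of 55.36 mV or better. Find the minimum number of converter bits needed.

8 bits

Number of steps required ≥ 8.192 V / 55.36 mV = 147.98.
Need 2^N ≥ 147.98; 2^7 = 128, 2^8 = 256.
Minimum N = 8.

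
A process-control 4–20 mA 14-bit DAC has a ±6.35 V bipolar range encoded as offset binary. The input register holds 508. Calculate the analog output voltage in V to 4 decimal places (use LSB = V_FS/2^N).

-5.9562 V

LSB = 12.7 V / 2^14 = 0.775 mV.
V_out = (−6.35) + 508 × 0.000775146 V = -5.95623 V.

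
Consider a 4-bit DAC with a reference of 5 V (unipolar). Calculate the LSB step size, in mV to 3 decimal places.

312.500 mV

Full-scale span = 5 V.
LSB = 5 / 2^4 = 5 / 16 = 0.3125 V = 312.500 mV.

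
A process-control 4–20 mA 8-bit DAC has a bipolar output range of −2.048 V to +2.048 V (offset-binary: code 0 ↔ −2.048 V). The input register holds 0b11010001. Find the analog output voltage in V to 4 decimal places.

LSB = 4.096 V / 2^8 = 16.000 mV.
Code 0b11010001 = 209 decimal.
V_out = (−2.048) + 209 × 0.016 V = 1.296 V.

1.2960 V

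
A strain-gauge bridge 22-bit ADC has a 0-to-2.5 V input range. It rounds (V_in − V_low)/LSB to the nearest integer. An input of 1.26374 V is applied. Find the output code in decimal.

LSB = 2.5 V / 4194304 = 0.60 µV.
(V_in − V_low)/LSB = (1.26374 − 0) / 5.96046e-07 = 2120203.895.
round(2120203.895) = 2120204.

code 2120204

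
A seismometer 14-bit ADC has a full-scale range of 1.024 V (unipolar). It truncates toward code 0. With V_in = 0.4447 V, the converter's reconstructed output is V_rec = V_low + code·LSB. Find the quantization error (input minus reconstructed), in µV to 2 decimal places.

12.50 µV

LSB = 1.024/2^14 = 62.50 µV.
(V_in − V_low)/LSB = (0.4447 − 0)/6.25e-05 = 7115.2000 → code 7115 (floor).
Reconstructed: 0.4446875 V.
Error = 0.4447 − 0.4446875 = 1.25e-05 V = 12.50 µV.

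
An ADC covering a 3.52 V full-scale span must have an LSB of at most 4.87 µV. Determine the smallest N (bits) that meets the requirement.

20 bits

Number of steps required ≥ 3.52 V / 4.87 µV = 722792.61.
Need 2^N ≥ 722792.61; 2^19 = 524288, 2^20 = 1048576.
Minimum N = 20.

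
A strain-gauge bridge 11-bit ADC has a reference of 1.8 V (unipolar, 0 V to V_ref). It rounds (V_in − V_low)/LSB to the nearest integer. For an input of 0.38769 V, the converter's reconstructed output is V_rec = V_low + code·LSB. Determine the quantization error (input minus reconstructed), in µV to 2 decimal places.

92.34 µV

LSB = 1.8/2^11 = 0.879 mV.
(V_in − V_low)/LSB = (0.38769 − 0)/0.000878906 = 441.1051 → code 441 (round).
V_rec = 0 + 441·0.000878906 = 0.38759766 V.
Difference: 9.23438e-05 V → 92.34 µV.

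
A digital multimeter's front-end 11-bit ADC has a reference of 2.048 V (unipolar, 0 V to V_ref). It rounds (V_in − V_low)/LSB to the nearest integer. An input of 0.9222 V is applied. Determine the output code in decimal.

With 2048 levels over 2.048 V, one step is 1.000 mV.
Input sits at 922.200 steps above V_low.
So the output code is 922.

code 922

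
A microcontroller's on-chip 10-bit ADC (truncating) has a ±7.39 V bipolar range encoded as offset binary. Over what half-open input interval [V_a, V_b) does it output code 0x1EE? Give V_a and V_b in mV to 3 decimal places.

[-259.805 mV, -245.371 mV)

LSB = 14.78/2^10 = 14.434 mV.
Code 0x1EE = 494 decimal.
V_a = V_low + 494·LSB = -0.259805 V; V_b = V_low + 495·LSB = -0.245371 V.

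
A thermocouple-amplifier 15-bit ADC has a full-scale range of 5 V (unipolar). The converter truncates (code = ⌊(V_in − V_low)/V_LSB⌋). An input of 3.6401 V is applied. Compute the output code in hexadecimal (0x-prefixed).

With 32768 levels over 5 V, one step is 152.59 µV.
(V_in − V_low)/LSB = (3.6401 − 0) / 0.000152588 = 23855.759.
So the output code is 23855.
In hexadecimal (0x-prefixed): 0x5D2F.

code 0x5D2F (decimal 23855)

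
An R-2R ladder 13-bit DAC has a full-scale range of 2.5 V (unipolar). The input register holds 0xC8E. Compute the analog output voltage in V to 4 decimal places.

0.9808 V

LSB = 2.5 V / 2^13 = 305.18 µV.
Code 0xC8E = 3214 decimal.
V_out = 0 + 3214 × 0.000305176 V = 0.980835 V.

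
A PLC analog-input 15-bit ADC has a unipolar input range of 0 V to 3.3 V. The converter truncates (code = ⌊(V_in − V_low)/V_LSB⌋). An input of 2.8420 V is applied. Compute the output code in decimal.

With 32768 levels over 3.3 V, one step is 100.71 µV.
(V_in − V_low)/LSB = (2.8420 − 0) / 0.000100708 = 28220.199.
Floor → code 28220.

code 28220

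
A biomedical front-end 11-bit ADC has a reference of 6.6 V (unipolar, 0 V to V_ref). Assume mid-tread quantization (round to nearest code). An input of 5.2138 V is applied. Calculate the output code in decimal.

LSB = 6.6 V / 2048 = 3.223 mV.
(V_in − V_low)/LSB = (5.2138 − 0) / 0.00322266 = 1617.858.
Round → code 1618.

code 1618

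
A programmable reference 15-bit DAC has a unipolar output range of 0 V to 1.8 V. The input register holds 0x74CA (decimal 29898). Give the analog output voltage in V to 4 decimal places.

1.6423 V

LSB = 1.8 V / 2^15 = 54.93 µV.
Code 0x74CA = 29898 decimal.
V_out = 0 + 29898 × 5.49316e-05 V = 1.64235 V.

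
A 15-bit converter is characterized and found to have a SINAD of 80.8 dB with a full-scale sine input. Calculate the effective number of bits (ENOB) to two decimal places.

ENOB = (SINAD − 1.76) / 6.02 = (80.8 − 1.76)/6.02 = 13.130.

13.13 bits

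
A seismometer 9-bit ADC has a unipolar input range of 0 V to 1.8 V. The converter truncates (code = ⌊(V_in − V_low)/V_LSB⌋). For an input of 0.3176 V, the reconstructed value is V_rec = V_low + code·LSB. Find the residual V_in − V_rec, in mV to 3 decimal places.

One LSB is 1.8 V / 512 = 3.516 mV.
Scaled input = 90.3396 LSBs, so code = 90.
V_rec = 0 + 90·0.00351563 = 0.31640625 V.
Difference: 0.00119375 V → 1.194 mV.

1.194 mV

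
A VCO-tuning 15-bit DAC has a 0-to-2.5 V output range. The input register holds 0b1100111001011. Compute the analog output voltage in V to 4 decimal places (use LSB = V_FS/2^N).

0.5038 V

LSB = 2.5 V / 2^15 = 76.29 µV.
Code 0b1100111001011 = 6603 decimal.
V_out = 0 + 6603 × 7.62939e-05 V = 0.503769 V.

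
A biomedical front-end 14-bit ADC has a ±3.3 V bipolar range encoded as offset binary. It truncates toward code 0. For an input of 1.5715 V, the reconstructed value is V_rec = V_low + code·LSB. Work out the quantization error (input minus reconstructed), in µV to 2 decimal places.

52.25 µV

One LSB is 6.6 V / 16384 = 402.83 µV.
Scaled input = 12093.1297 LSBs, so code = 12093.
Code 12093 maps back to (−3.3) + 12093×0.000402832 V = 1.5714478 V.
V_in − V_rec = 5.22461e-05 V = 52.25 µV.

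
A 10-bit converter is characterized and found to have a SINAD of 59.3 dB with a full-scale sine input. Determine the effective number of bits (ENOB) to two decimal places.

9.56 bits

ENOB = (SINAD − 1.76) / 6.02 = (59.3 − 1.76)/6.02 = 9.558.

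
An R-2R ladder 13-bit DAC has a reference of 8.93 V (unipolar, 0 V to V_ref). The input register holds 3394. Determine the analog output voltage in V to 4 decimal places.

3.6998 V

LSB = 8.93 V / 2^13 = 1.090 mV.
V_out = 0 + 3394 × 0.00109009 V = 3.69976 V.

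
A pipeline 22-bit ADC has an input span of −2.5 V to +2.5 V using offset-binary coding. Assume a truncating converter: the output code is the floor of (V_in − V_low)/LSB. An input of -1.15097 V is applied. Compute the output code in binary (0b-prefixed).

LSB = 5 V / 4194304 = 1.19 µV.
Input sits at 1131648.385 steps above V_low.
So the output code is 1131648.
In binary (0b-prefixed): 0b100010100010010000000.

code 0b100010100010010000000 (decimal 1131648)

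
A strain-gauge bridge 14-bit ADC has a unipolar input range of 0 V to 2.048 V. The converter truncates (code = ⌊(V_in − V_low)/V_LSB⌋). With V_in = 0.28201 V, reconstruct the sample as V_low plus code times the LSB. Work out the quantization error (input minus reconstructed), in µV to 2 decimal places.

10.00 µV

LSB = 2.048/2^14 = 125.00 µV.
(V_in − V_low)/LSB = (0.28201 − 0)/0.000125 = 2256.0800 → code 2256 (floor).
Code 2256 maps back to 0 + 2256×0.000125 V = 0.282 V.
V_in − V_rec = 1e-05 V = 10.00 µV.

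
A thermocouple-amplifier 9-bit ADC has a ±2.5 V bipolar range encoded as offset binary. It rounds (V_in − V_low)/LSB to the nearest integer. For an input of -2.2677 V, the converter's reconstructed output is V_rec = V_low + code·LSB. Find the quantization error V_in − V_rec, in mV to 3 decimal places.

-2.075 mV

LSB = 5/2^9 = 9.766 mV.
Scaled input = 23.7875 LSBs, so code = 24.
V_rec = (−2.5) + 24·0.00976562 = -2.265625 V.
V_in − V_rec = -0.002075 V = -2.075 mV.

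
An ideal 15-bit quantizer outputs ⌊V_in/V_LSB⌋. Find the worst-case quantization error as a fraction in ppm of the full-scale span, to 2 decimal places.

30.52 ppm

Truncating → worst-case error = 1 LSB = V_FS/2^15, so 1e+06/32768 = 30.5176 ppm of full scale.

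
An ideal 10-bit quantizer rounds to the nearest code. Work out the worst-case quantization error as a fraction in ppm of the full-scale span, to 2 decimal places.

488.28 ppm

Rounding → worst-case error = ½ LSB = V_FS/2^11, so 1e+06/2048 = 488.281 ppm of full scale.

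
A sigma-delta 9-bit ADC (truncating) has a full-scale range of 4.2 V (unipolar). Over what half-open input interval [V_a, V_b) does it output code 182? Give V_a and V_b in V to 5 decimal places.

[1.49297 V, 1.50117 V)

LSB = 4.2/2^9 = 8.203 mV.
V_a = V_low + 182·LSB = 1.49297 V; V_b = V_low + 183·LSB = 1.50117 V.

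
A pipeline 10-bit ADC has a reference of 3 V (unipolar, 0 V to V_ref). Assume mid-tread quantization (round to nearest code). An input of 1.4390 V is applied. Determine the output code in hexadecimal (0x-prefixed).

With 1024 levels over 3 V, one step is 2.930 mV.
(1.4390 − 0) / 0.00292969 = 491.179 LSBs.
round(491.179) = 491.
In hexadecimal (0x-prefixed): 0x1EB.

code 0x1EB (decimal 491)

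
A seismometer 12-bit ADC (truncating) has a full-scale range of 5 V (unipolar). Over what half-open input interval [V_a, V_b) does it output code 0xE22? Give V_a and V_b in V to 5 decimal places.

[4.41650 V, 4.41772 V)

LSB = 5/2^12 = 1.221 mV.
Code 0xE22 = 3618 decimal.
V_a = V_low + 3618·LSB = 4.4165 V; V_b = V_low + 3619·LSB = 4.41772 V.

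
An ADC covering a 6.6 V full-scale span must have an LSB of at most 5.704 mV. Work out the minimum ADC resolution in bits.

Number of steps required ≥ 6.6 V / 5.704 mV = 1157.08.
Need 2^N ≥ 1157.08; 2^10 = 1024, 2^11 = 2048.
Minimum N = 11.

11 bits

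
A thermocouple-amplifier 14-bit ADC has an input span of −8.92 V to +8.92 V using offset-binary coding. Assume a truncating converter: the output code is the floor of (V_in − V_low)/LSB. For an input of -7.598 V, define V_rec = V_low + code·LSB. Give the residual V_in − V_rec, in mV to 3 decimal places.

One LSB is 17.84 V / 16384 = 1.089 mV.
(V_in − V_low)/LSB = (-7.598 − (−8.92))/0.00108887 = 1214.1058 → code 1214 (floor).
Reconstructed: -7.5981152 V.
V_in − V_rec = 0.000115234 V = 0.115 mV.

0.115 mV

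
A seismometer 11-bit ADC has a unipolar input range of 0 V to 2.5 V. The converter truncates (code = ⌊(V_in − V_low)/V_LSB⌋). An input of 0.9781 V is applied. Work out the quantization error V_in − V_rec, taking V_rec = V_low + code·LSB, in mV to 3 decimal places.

0.317 mV

LSB = 2.5/2^11 = 1.221 mV.
Scaled input = 801.2595 LSBs, so code = 801.
Code 801 maps back to 0 + 801×0.0012207 V = 0.9777832 V.
Error = 0.9781 − 0.9777832 = 0.000316797 V = 0.317 mV.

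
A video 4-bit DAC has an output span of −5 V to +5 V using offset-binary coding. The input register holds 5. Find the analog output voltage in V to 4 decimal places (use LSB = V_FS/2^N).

LSB = 10 V / 2^4 = 0.6250 V.
V_out = (−5) + 5 × 0.625 V = -1.875 V.

-1.8750 V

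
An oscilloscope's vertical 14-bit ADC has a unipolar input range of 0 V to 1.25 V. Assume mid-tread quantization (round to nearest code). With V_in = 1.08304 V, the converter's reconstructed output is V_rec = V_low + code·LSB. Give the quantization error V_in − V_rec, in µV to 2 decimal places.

LSB = 1.25/2^14 = 76.29 µV.
(V_in − V_low)/LSB = (1.08304 − 0)/7.62939e-05 = 14195.6219 → code 14196 (round).
Code 14196 maps back to 0 + 14196×7.62939e-05 V = 1.0830688 V.
V_in − V_rec = -2.88477e-05 V = -28.85 µV.

-28.85 µV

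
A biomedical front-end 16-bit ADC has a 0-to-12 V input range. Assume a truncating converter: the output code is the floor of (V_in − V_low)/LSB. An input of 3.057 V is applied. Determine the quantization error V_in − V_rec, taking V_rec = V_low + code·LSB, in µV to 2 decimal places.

Step size: 12 V ÷ 2^16 = 183.11 µV.
(3.057 − 0)/0.000183105 = 16695.2960; ⌊·⌋ gives code 16695.
Code 16695 maps back to 0 + 16695×0.000183105 V = 3.0569458 V.
Difference: 5.41992e-05 V → 54.20 µV.

54.20 µV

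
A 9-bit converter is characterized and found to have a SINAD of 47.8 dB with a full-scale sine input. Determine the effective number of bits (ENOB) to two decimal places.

7.65 bits

ENOB = (SINAD − 1.76) / 6.02 = (47.8 − 1.76)/6.02 = 7.648.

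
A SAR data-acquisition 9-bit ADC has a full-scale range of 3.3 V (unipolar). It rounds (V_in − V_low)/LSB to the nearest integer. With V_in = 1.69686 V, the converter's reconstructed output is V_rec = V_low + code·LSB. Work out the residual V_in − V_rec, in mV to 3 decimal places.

1.743 mV

LSB = 3.3/2^9 = 6.445 mV.
Scaled input = 263.2704 LSBs, so code = 263.
V_rec = 0 + 263·0.00644531 = 1.6951172 V.
Error = 1.69686 − 1.6951172 = 0.00174281 V = 1.743 mV.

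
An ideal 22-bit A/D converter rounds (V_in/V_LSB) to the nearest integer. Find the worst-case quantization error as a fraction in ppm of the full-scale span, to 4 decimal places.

0.1192 ppm

Rounding → worst-case error = ½ LSB = V_FS/2^23, so 1e+06/8388608 = 0.119209 ppm of full scale.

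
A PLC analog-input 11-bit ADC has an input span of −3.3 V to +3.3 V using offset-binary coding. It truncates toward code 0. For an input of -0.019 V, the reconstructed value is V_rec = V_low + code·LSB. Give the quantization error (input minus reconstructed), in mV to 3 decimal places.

0.336 mV

Step size: 6.6 V ÷ 2^11 = 3.223 mV.
Scaled input = 1018.1042 LSBs, so code = 1018.
V_rec = (−3.3) + 1018·0.00322266 = -0.019335938 V.
Difference: 0.000335937 V → 0.336 mV.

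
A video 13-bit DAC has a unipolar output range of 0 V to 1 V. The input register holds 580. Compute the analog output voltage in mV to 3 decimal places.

70.801 mV

LSB = 1 V / 2^13 = 122.07 µV.
V_out = 0 + 580 × 0.00012207 V = 0.0708008 V.
= 70.801 mV.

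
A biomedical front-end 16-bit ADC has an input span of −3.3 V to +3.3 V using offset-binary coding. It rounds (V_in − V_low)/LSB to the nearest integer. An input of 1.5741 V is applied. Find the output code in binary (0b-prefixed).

code 0b1011110100001110 (decimal 48398)

LSB = 6.6 V / 65536 = 100.71 µV.
(1.5741 − (−3.3)) / 0.000100708 = 48398.336 LSBs.
So the output code is 48398.
In binary (0b-prefixed): 0b1011110100001110.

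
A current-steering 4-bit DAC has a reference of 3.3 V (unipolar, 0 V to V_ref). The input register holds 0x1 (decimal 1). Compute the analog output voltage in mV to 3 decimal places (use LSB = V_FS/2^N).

LSB = 3.3 V / 2^4 = 206.250 mV.
Code 0x1 = 1 decimal.
V_out = 0 + 1 × 0.20625 V = 0.20625 V.
= 206.250 mV.

206.250 mV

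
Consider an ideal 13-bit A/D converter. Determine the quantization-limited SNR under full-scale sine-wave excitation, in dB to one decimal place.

80.0 dB

SNR ≈ 6.02·N + 1.76 dB = 6.02·13 + 1.76 = 80.02 dB.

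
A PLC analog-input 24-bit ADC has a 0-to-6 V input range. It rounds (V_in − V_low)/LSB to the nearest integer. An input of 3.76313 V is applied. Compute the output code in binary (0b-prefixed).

code 0b101000001000111101101010 (decimal 10522474)

Full-scale span = 6 V; LSB = 6/2^24 = 0.36 µV.
Input sits at 10522474.141 steps above V_low.
So the output code is 10522474.
In binary (0b-prefixed): 0b101000001000111101101010.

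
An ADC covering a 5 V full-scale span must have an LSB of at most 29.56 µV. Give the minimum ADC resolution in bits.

Number of steps required ≥ 5 V / 29.56 µV = 169147.50.
Need 2^N ≥ 169147.50; 2^17 = 131072, 2^18 = 262144.
Minimum N = 18.

18 bits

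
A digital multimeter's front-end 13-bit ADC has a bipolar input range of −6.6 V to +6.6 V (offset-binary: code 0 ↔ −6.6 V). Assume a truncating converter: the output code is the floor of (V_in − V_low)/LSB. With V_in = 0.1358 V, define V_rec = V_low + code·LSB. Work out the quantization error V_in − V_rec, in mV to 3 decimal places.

0.448 mV

LSB = 13.2/2^13 = 1.611 mV.
Scaled input = 4180.2783 LSBs, so code = 4180.
Code 4180 maps back to (−6.6) + 4180×0.00161133 V = 0.13535156 V.
Difference: 0.000448437 V → 0.448 mV.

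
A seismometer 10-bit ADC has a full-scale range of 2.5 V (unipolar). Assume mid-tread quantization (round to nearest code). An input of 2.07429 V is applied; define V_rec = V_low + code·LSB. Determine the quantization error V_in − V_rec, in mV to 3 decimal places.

-0.905 mV

One LSB is 2.5 V / 1024 = 2.441 mV.
Scaled input = 849.6292 LSBs, so code = 850.
V_rec = 0 + 850·0.00244141 = 2.0751953 V.
V_in − V_rec = -0.000905312 V = -0.905 mV.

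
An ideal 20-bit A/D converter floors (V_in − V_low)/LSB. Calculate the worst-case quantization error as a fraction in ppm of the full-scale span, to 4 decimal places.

0.9537 ppm

Truncating → worst-case error = 1 LSB = V_FS/2^20, so 1e+06/1048576 = 0.953674 ppm of full scale.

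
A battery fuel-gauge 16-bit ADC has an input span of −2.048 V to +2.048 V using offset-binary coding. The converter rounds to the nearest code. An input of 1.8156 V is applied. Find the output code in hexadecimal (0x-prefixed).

Full-scale span = 4.096 V; LSB = 4.096/2^16 = 62.50 µV.
(V_in − V_low)/LSB = (1.8156 − (−2.048)) / 6.25e-05 = 61817.600.
So the output code is 61818.
In hexadecimal (0x-prefixed): 0xF17A.

code 0xF17A (decimal 61818)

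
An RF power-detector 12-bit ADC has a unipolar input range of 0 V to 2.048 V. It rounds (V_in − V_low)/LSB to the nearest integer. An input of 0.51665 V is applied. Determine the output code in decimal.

With 4096 levels over 2.048 V, one step is 0.500 mV.
Input sits at 1033.300 steps above V_low.
round(1033.300) = 1033.

code 1033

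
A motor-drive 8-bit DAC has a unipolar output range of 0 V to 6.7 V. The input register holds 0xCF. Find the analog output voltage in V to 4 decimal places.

LSB = 6.7 V / 2^8 = 26.172 mV.
Code 0xCF = 207 decimal.
V_out = 0 + 207 × 0.0261719 V = 5.41758 V.

5.4176 V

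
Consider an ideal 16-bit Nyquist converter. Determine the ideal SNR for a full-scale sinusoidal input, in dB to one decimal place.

98.1 dB

SNR ≈ 6.02·N + 1.76 dB = 6.02·16 + 1.76 = 98.08 dB.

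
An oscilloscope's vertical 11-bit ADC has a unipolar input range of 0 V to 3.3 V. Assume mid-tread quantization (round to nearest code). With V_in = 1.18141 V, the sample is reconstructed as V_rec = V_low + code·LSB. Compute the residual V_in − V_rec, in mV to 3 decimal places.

0.306 mV

Step size: 3.3 V ÷ 2^11 = 1.611 mV.
(V_in − V_low)/LSB = (1.18141 − 0)/0.00161133 = 733.1902 → code 733 (round).
Code 733 maps back to 0 + 733×0.00161133 V = 1.1811035 V.
Difference: 0.000306484 V → 0.306 mV.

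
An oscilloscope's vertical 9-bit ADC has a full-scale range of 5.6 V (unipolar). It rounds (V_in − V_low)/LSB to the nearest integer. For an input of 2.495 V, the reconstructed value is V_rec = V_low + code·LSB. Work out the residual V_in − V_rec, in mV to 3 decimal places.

One LSB is 5.6 V / 512 = 10.938 mV.
(V_in − V_low)/LSB = (2.495 − 0)/0.0109375 = 228.1143 → code 228 (round).
V_rec = 0 + 228·0.0109375 = 2.49375 V.
Difference: 0.00125 V → 1.250 mV.

1.250 mV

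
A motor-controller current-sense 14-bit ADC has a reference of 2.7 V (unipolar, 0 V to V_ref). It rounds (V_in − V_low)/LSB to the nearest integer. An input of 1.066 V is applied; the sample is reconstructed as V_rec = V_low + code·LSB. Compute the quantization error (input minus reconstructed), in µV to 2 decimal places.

One LSB is 2.7 V / 16384 = 164.79 µV.
(1.066 − 0)/0.000164795 = 6468.6459; round gives code 6469.
V_rec = 0 + 6469·0.000164795 = 1.0660583 V.
Difference: -5.83496e-05 V → -58.35 µV.

-58.35 µV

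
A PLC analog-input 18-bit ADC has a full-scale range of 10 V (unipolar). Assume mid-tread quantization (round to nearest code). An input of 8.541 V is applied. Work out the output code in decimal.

code 223897

With 262144 levels over 10 V, one step is 38.15 µV.
Input sits at 223897.190 steps above V_low.
So the output code is 223897.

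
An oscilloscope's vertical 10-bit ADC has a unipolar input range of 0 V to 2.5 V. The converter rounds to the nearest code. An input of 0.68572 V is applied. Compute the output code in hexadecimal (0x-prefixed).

LSB = 2.5 V / 1024 = 2.441 mV.
Input sits at 280.871 steps above V_low.
Round → code 281.
In hexadecimal (0x-prefixed): 0x119.

code 0x119 (decimal 281)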